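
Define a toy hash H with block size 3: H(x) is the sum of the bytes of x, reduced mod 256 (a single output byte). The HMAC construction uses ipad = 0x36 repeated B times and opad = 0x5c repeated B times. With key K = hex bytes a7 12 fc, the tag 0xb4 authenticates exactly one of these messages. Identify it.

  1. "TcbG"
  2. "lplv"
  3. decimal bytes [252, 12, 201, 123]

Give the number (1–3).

3

Key hex bytes a7 12 fc is exactly B = 3 bytes: K' = a7 12 fc.
K' ⊕ ipad = 91 24 ca; K' ⊕ opad = fb 4e a0.
m1: inner = H(91 24 ca 54 63 62 47) = df; tag = H(fb 4e a0 df) = c8
m2: inner = H(91 24 ca 6c 70 6c 76) = 3d; tag = H(fb 4e a0 3d) = 26
m3: inner = H(91 24 ca fc 0c c9 7b) = cb; tag = H(fb 4e a0 cb) = b4 ← matches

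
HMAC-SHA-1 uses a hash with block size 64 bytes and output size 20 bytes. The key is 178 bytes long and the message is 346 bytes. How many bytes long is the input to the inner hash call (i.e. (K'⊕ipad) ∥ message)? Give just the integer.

Key is 178 > 64 bytes, so it is hashed to 20 bytes then zero-padded to 64: |K'| = 64.
Inner input = (K'⊕ipad) ∥ m → 64 + 346 = 410 bytes.

410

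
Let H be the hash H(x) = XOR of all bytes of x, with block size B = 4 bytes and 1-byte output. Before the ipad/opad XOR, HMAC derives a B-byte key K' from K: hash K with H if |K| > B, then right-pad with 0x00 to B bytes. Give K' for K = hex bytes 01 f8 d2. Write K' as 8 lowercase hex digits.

Key hex bytes 01 f8 d2 is 3 bytes ≤ B = 4; zero-pad to 4 bytes: K' = 01 f8 d2 00.

01f8d200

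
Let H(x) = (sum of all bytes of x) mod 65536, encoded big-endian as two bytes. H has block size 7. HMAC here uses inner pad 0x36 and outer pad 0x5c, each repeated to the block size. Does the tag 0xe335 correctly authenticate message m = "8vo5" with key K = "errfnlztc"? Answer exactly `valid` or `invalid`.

Key "errfnlztc" = 65 72 72 66 6e 6c 7a 74 63 is 9 bytes > B = 7, so hash it first: H(key) = 03 da, then zero-pad to 7 bytes: K' = 03 da 00 00 00 00 00.
K' ⊕ ipad = 35 ec 36 36 36 36 36; K' ⊕ opad = 5f 86 5c 5c 5c 5c 5c.
Inner hash: sum = 53+236+54+54+54+54+54+56+118+111+53 = 897 → 03 81.
Outer hash (recomputed tag): sum = 95+134+92+92+92+92+92+3+129 = 821 → 03 35.
Recomputed tag = 0335; claimed = e335 → mismatch.

invalid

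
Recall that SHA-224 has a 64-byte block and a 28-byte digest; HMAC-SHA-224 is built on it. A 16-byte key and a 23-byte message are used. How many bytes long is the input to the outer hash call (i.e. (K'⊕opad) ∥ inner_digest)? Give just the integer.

Key is 16 ≤ 64 bytes, zero-padded: |K'| = 64.
Outer input = (K'⊕opad) ∥ H(inner) → 64 + 28 = 92 bytes.

92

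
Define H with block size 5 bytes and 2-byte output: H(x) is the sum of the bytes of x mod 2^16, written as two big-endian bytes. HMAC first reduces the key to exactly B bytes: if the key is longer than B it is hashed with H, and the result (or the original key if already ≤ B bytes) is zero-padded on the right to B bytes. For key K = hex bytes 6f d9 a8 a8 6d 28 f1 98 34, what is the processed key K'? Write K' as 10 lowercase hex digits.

04ea000000

|K| = 9 > B = 5, so first hash the key.
H(K): sum = 111+217+168+168+109+40+241+152+52 = 1258 → 04 ea.
Zero-pad H(K) = 04 ea to 5 bytes: K' = 04 ea 00 00 00.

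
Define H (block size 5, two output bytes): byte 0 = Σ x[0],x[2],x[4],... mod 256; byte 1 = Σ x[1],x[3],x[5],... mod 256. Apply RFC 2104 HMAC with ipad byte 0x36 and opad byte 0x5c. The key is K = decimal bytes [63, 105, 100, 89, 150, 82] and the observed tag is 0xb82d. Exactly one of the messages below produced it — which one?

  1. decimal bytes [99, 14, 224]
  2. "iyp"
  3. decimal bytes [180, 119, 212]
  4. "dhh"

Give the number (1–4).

Key decimal bytes [63, 105, 100, 89, 150, 82] = 3f 69 64 59 96 52 is 6 bytes > B = 5, so hash it first: H(key) = 39 14, then zero-pad to 5 bytes: K' = 39 14 00 00 00.
K' ⊕ ipad = 0f 22 36 36 36; K' ⊕ opad = 65 48 5c 5c 5c.
m1: inner = H(0f 22 36 36 36 63 0e e0) = 89 9b; tag = H(65 48 5c 5c 5c 89 9b) = b82d ← matches
m2: inner = H(0f 22 36 36 36 69 79 70) = f4 31; tag = H(65 48 5c 5c 5c f4 31) = 4e98
m3: inner = H(0f 22 36 36 36 b4 77 d4) = f2 e0; tag = H(65 48 5c 5c 5c f2 e0) = fd96
m4: inner = H(0f 22 36 36 36 64 68 68) = e3 24; tag = H(65 48 5c 5c 5c e3 24) = 4187

1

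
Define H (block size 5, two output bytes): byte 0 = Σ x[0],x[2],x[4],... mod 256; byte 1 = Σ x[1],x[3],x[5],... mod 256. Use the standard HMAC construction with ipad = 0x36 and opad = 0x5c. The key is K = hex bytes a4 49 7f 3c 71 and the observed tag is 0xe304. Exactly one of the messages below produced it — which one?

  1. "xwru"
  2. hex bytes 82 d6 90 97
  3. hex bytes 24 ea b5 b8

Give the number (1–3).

Key hex bytes a4 49 7f 3c 71 is exactly B = 5 bytes: K' = a4 49 7f 3c 71.
K' ⊕ ipad = 92 7f 49 0a 47; K' ⊕ opad = f8 15 23 60 2d.
m1: inner = H(92 7f 49 0a 47 78 77 72 75) = 0e 73; tag = H(f8 15 23 60 2d 0e 73) = bb83
m2: inner = H(92 7f 49 0a 47 82 d6 90 97) = 8f 9b; tag = H(f8 15 23 60 2d 8f 9b) = e304 ← matches
m3: inner = H(92 7f 49 0a 47 24 ea b5 b8) = c4 62; tag = H(f8 15 23 60 2d c4 62) = aa39

2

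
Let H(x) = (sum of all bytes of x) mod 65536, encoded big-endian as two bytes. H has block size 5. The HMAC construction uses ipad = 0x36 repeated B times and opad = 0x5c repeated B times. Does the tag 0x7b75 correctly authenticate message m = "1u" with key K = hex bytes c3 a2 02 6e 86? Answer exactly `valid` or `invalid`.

invalid

Key hex bytes c3 a2 02 6e 86 is exactly B = 5 bytes: K' = c3 a2 02 6e 86.
K' ⊕ ipad = f5 94 34 58 b0; K' ⊕ opad = 9f fe 5e 32 da.
Inner hash: sum = 245+148+52+88+176+49+117 = 875 → 03 6b.
Outer hash (recomputed tag): sum = 159+254+94+50+218+3+107 = 885 → 03 75.
Recomputed tag = 0375; claimed = 7b75 → mismatch.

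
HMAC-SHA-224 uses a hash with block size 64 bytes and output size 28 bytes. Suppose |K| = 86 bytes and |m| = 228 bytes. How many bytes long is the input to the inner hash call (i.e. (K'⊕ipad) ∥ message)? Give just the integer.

292

Key is 86 > 64 bytes, so it is hashed to 28 bytes then zero-padded to 64: |K'| = 64.
Inner input = (K'⊕ipad) ∥ m → 64 + 228 = 292 bytes.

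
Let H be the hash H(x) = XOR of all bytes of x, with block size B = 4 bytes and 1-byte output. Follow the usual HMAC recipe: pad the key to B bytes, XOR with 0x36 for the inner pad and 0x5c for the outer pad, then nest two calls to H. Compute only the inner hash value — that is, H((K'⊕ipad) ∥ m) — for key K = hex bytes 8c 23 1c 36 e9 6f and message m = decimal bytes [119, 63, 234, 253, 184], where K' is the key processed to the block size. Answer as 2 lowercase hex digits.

Key hex bytes 8c 23 1c 36 e9 6f is 6 bytes > B = 4, so hash it first: H(key) = 03, then zero-pad to 4 bytes: K' = 03 00 00 00.
K' ⊕ ipad = 35 36 36 36.
Inner input = 35 36 36 36 ∥ 77 3f ea fd b8.
Inner hash: XOR 35⊕36⊕36⊕36⊕77⊕3f⊕ea⊕fd⊕b8 = e4.

e4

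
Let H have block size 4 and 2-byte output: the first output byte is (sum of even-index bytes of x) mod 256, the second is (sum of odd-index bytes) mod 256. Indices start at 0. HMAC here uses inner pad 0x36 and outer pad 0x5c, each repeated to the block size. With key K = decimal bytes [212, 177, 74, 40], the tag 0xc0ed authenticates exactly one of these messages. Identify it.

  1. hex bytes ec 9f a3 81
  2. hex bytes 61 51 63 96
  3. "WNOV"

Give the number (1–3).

Key decimal bytes [212, 177, 74, 40] = d4 b1 4a 28 is exactly B = 4 bytes: K' = d4 b1 4a 28.
K' ⊕ ipad = e2 87 7c 1e; K' ⊕ opad = 88 ed 16 74.
m1: inner = H(e2 87 7c 1e ec 9f a3 81) = ed c5; tag = H(88 ed 16 74 ed c5) = 8b26
m2: inner = H(e2 87 7c 1e 61 51 63 96) = 22 8c; tag = H(88 ed 16 74 22 8c) = c0ed ← matches
m3: inner = H(e2 87 7c 1e 57 4e 4f 56) = 04 49; tag = H(88 ed 16 74 04 49) = a2aa

2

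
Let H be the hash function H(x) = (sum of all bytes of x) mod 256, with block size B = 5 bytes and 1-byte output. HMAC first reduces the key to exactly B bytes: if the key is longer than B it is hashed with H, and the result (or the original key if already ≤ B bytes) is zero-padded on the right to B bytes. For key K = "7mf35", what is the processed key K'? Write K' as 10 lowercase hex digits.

Key "7mf35" = 37 6d 66 33 35 is exactly B = 5 bytes: K' = 37 6d 66 33 35.

376d663335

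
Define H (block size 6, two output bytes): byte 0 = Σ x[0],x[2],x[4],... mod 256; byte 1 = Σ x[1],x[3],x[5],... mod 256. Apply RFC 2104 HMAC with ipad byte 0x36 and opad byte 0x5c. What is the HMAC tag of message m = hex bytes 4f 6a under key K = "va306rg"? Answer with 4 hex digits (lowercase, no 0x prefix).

Key "va306rg" = 76 61 33 30 36 72 67 is 7 bytes > B = 6, so hash it first: H(key) = 46 03, then zero-pad to 6 bytes: K' = 46 03 00 00 00 00.
K' ⊕ ipad = 70 35 36 36 36 36.  K' ⊕ opad = 1a 5f 5c 5c 5c 5c.
Inner input = (K'⊕ipad) ∥ m = 70 35 36 36 36 36 ∥ 4f 6a.
Inner hash: even-index sum = 299 mod 256 = 43; odd-index sum = 267 mod 256 = 11 → 2b 0b.
Outer input = (K'⊕opad) ∥ inner = 1a 5f 5c 5c 5c 5c ∥ 2b 0b.
Outer hash (tag): even-index sum = 253 mod 256 = 253; odd-index sum = 290 mod 256 = 34 → fd 22.

fd22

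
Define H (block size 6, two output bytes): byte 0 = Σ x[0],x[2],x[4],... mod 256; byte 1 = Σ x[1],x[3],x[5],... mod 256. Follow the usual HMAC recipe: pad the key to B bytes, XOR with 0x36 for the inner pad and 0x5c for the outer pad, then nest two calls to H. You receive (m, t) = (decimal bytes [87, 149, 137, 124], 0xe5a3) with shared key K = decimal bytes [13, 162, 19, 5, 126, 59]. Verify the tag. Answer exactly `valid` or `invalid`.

invalid

Key decimal bytes [13, 162, 19, 5, 126, 59] = 0d a2 13 05 7e 3b is exactly B = 6 bytes: K' = 0d a2 13 05 7e 3b.
K' ⊕ ipad = 3b 94 25 33 48 0d; K' ⊕ opad = 51 fe 4f 59 22 67.
Inner hash: even-index sum = 392 mod 256 = 136; odd-index sum = 485 mod 256 = 229 → 88 e5.
Outer hash (recomputed tag): even-index sum = 330 mod 256 = 74; odd-index sum = 675 mod 256 = 163 → 4a a3.
Recomputed tag = 4aa3; claimed = e5a3 → mismatch.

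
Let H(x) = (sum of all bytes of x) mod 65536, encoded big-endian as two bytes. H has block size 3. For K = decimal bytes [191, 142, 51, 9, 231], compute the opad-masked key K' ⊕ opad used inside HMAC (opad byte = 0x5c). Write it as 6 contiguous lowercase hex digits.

5e2c5c

Key decimal bytes [191, 142, 51, 9, 231] = bf 8e 33 09 e7 is 5 bytes > B = 3, so hash it first: H(key) = 02 70, then zero-pad to 3 bytes: K' = 02 70 00.
XOR each byte with 0x5c: 02⊕5c=5e, 70⊕5c=2c, 00⊕5c=5c.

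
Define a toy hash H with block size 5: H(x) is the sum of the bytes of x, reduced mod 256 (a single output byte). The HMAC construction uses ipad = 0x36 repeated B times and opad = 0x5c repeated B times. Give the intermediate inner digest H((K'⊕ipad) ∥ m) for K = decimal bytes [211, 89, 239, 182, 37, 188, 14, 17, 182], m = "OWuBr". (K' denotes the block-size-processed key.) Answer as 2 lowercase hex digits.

58

Key decimal bytes [211, 89, 239, 182, 37, 188, 14, 17, 182] = d3 59 ef b6 25 bc 0e 11 b6 is 9 bytes > B = 5, so hash it first: H(key) = 87, then zero-pad to 5 bytes: K' = 87 00 00 00 00.
K' ⊕ ipad = b1 36 36 36 36.
Inner input = b1 36 36 36 36 ∥ 4f 57 75 42 72.
Inner hash: sum = 177+54+54+54+54+79+87+117+66+114 = 856; mod 256 = 88 → 58.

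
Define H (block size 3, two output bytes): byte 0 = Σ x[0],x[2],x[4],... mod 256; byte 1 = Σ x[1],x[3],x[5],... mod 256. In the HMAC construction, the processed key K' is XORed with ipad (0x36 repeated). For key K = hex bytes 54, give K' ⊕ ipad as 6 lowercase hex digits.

Key hex bytes 54 is 1 byte ≤ B = 3; zero-pad to 3 bytes: K' = 54 00 00.
XOR each byte with 0x36: 54⊕36=62, 00⊕36=36, 00⊕36=36.

623636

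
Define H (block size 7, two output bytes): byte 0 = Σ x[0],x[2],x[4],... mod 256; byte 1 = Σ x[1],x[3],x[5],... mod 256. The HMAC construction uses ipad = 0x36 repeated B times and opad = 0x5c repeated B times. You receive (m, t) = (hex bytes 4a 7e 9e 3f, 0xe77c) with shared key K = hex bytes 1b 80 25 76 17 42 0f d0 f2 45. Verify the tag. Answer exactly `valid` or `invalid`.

Key hex bytes 1b 80 25 76 17 42 0f d0 f2 45 is 10 bytes > B = 7, so hash it first: H(key) = 58 4d, then zero-pad to 7 bytes: K' = 58 4d 00 00 00 00 00.
K' ⊕ ipad = 6e 7b 36 36 36 36 36; K' ⊕ opad = 04 11 5c 5c 5c 5c 5c.
Inner hash: even-index sum = 461 mod 256 = 205; odd-index sum = 463 mod 256 = 207 → cd cf.
Outer hash (recomputed tag): even-index sum = 487 mod 256 = 231; odd-index sum = 406 mod 256 = 150 → e7 96.
Recomputed tag = e796; claimed = e77c → mismatch.

invalid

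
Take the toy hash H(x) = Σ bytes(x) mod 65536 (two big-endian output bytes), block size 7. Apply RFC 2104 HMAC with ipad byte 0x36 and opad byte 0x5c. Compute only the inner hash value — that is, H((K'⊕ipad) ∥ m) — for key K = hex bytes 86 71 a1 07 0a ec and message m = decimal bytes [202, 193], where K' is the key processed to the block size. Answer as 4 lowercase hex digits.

0496

Key hex bytes 86 71 a1 07 0a ec is 6 bytes ≤ B = 7; zero-pad to 7 bytes: K' = 86 71 a1 07 0a ec 00.
K' ⊕ ipad = b0 47 97 31 3c da 36.
Inner input = b0 47 97 31 3c da 36 ∥ ca c1.
Inner hash: sum = 176+71+151+49+60+218+54+202+193 = 1174 → 04 96.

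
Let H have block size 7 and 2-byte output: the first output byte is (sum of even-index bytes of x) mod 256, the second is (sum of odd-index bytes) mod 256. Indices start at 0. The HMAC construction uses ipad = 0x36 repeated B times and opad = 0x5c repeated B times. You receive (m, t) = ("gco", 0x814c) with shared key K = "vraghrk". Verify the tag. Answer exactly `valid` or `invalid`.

Key "vraghrk" = 76 72 61 67 68 72 6b is exactly B = 7 bytes: K' = 76 72 61 67 68 72 6b.
K' ⊕ ipad = 40 44 57 51 5e 44 5d; K' ⊕ opad = 2a 2e 3d 3b 34 2e 37.
Inner hash: even-index sum = 437 mod 256 = 181; odd-index sum = 431 mod 256 = 175 → b5 af.
Outer hash (recomputed tag): even-index sum = 385 mod 256 = 129; odd-index sum = 332 mod 256 = 76 → 81 4c.
Recomputed tag = 814c; claimed = 814c → match.

valid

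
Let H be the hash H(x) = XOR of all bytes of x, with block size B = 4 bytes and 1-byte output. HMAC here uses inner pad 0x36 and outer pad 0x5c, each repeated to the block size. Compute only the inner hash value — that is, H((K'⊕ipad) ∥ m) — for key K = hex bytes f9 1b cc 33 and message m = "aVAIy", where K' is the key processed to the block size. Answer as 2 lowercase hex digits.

5b

Key hex bytes f9 1b cc 33 is exactly B = 4 bytes: K' = f9 1b cc 33.
K' ⊕ ipad = cf 2d fa 05.
Inner input = cf 2d fa 05 ∥ 61 56 41 49 79.
Inner hash: XOR cf⊕2d⊕fa⊕05⊕61⊕56⊕41⊕49⊕79 = 5b.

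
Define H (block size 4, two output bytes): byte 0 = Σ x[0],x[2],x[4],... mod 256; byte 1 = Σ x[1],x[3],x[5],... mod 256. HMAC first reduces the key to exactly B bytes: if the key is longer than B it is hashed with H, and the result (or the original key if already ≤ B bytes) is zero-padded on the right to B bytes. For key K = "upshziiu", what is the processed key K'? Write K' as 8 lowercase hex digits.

|K| = 8 > B = 4, so first hash the key.
H(K): even-index sum = 459 mod 256 = 203; odd-index sum = 438 mod 256 = 182 → cb b6.
Zero-pad H(K) = cb b6 to 4 bytes: K' = cb b6 00 00.

cbb60000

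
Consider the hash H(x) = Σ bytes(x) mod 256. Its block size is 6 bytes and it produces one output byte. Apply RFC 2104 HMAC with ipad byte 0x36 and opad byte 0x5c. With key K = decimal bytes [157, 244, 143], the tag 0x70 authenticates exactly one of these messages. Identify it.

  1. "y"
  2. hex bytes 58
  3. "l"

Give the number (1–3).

Key decimal bytes [157, 244, 143] = 9d f4 8f is 3 bytes ≤ B = 6; zero-pad to 6 bytes: K' = 9d f4 8f 00 00 00.
K' ⊕ ipad = ab c2 b9 36 36 36; K' ⊕ opad = c1 a8 d3 5c 5c 5c.
m1: inner = H(ab c2 b9 36 36 36 79) = 41; tag = H(c1 a8 d3 5c 5c 5c 41) = 91
m2: inner = H(ab c2 b9 36 36 36 58) = 20; tag = H(c1 a8 d3 5c 5c 5c 20) = 70 ← matches
m3: inner = H(ab c2 b9 36 36 36 6c) = 34; tag = H(c1 a8 d3 5c 5c 5c 34) = 84

2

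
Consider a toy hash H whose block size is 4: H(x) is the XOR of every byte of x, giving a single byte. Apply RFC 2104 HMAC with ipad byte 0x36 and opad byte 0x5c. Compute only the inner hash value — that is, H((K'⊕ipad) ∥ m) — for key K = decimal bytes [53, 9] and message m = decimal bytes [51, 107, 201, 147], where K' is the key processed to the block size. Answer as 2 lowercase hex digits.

3e

Key decimal bytes [53, 9] = 35 09 is 2 bytes ≤ B = 4; zero-pad to 4 bytes: K' = 35 09 00 00.
K' ⊕ ipad = 03 3f 36 36.
Inner input = 03 3f 36 36 ∥ 33 6b c9 93.
Inner hash: XOR 03⊕3f⊕36⊕36⊕33⊕6b⊕c9⊕93 = 3e.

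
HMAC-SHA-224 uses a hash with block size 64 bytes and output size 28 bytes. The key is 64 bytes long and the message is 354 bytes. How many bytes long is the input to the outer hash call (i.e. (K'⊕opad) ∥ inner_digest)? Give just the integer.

92

Key is 64 ≤ 64 bytes, zero-padded: |K'| = 64.
Outer input = (K'⊕opad) ∥ H(inner) → 64 + 28 = 92 bytes.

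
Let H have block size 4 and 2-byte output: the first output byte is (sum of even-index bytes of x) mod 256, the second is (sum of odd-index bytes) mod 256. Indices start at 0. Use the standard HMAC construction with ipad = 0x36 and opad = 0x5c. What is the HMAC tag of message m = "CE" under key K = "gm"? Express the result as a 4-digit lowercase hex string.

Key "gm" = 67 6d is 2 bytes ≤ B = 4; zero-pad to 4 bytes: K' = 67 6d 00 00.
K' ⊕ ipad = 51 5b 36 36.  K' ⊕ opad = 3b 31 5c 5c.
Inner input = (K'⊕ipad) ∥ m = 51 5b 36 36 ∥ 43 45.
Inner hash: even-index sum = 202 mod 256 = 202; odd-index sum = 214 mod 256 = 214 → ca d6.
Outer input = (K'⊕opad) ∥ inner = 3b 31 5c 5c ∥ ca d6.
Outer hash (tag): even-index sum = 353 mod 256 = 97; odd-index sum = 355 mod 256 = 99 → 61 63.

6163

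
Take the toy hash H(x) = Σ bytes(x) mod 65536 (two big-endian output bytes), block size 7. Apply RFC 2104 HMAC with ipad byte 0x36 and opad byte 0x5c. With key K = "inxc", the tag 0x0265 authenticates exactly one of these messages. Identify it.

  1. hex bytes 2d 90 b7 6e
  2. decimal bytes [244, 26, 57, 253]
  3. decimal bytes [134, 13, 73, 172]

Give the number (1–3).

3

Key "inxc" = 69 6e 78 63 is 4 bytes ≤ B = 7; zero-pad to 7 bytes: K' = 69 6e 78 63 00 00 00.
K' ⊕ ipad = 5f 58 4e 55 36 36 36; K' ⊕ opad = 35 32 24 3f 5c 5c 5c.
m1: inner = H(5f 58 4e 55 36 36 36 2d 90 b7 6e) = 03 de; tag = H(35 32 24 3f 5c 5c 5c 03 de) = 02bf
m2: inner = H(5f 58 4e 55 36 36 36 f4 1a 39 fd) = 04 40; tag = H(35 32 24 3f 5c 5c 5c 04 40) = 0222
m3: inner = H(5f 58 4e 55 36 36 36 86 0d 49 ac) = 03 84; tag = H(35 32 24 3f 5c 5c 5c 03 84) = 0265 ← matches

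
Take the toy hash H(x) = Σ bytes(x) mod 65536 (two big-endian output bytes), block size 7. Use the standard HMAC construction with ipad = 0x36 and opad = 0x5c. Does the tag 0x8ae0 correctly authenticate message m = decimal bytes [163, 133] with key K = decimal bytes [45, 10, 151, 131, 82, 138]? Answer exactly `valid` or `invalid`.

Key decimal bytes [45, 10, 151, 131, 82, 138] = 2d 0a 97 83 52 8a is 6 bytes ≤ B = 7; zero-pad to 7 bytes: K' = 2d 0a 97 83 52 8a 00.
K' ⊕ ipad = 1b 3c a1 b5 64 bc 36; K' ⊕ opad = 71 56 cb df 0e d6 5c.
Inner hash: sum = 27+60+161+181+100+188+54+163+133 = 1067 → 04 2b.
Outer hash (recomputed tag): sum = 113+86+203+223+14+214+92+4+43 = 992 → 03 e0.
Recomputed tag = 03e0; claimed = 8ae0 → mismatch.

invalid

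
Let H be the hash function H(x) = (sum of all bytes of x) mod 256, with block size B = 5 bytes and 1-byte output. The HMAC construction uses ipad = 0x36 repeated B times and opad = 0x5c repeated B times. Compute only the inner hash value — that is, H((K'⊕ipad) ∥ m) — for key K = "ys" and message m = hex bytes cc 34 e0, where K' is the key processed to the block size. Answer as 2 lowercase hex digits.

16

Key "ys" = 79 73 is 2 bytes ≤ B = 5; zero-pad to 5 bytes: K' = 79 73 00 00 00.
K' ⊕ ipad = 4f 45 36 36 36.
Inner input = 4f 45 36 36 36 ∥ cc 34 e0.
Inner hash: sum = 79+69+54+54+54+204+52+224 = 790; mod 256 = 22 → 16.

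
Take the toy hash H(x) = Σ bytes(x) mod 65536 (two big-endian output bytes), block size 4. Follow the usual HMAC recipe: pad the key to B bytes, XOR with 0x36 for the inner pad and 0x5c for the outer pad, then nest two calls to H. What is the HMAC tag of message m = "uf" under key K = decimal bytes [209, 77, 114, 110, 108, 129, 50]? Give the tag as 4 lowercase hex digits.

Key decimal bytes [209, 77, 114, 110, 108, 129, 50] = d1 4d 72 6e 6c 81 32 is 7 bytes > B = 4, so hash it first: H(key) = 03 1d, then zero-pad to 4 bytes: K' = 03 1d 00 00.
K' ⊕ ipad = 35 2b 36 36.  K' ⊕ opad = 5f 41 5c 5c.
Inner input = (K'⊕ipad) ∥ m = 35 2b 36 36 ∥ 75 66.
Inner hash: sum = 53+43+54+54+117+102 = 423 → 01 a7.
Outer input = (K'⊕opad) ∥ inner = 5f 41 5c 5c ∥ 01 a7.
Outer hash (tag): sum = 95+65+92+92+1+167 = 512 → 02 00.

0200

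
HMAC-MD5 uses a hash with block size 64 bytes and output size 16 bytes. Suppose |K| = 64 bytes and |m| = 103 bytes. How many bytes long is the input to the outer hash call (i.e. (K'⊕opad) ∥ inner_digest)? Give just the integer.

Key is 64 ≤ 64 bytes, zero-padded: |K'| = 64.
Outer input = (K'⊕opad) ∥ H(inner) → 64 + 16 = 80 bytes.

80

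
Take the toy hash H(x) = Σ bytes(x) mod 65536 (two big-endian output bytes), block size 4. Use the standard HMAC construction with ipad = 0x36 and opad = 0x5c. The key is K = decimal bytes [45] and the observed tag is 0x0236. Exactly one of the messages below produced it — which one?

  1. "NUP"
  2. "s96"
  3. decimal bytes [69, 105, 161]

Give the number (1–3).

1

Key decimal bytes [45] = 2d is 1 byte ≤ B = 4; zero-pad to 4 bytes: K' = 2d 00 00 00.
K' ⊕ ipad = 1b 36 36 36; K' ⊕ opad = 71 5c 5c 5c.
m1: inner = H(1b 36 36 36 4e 55 50) = 01 b0; tag = H(71 5c 5c 5c 01 b0) = 0236 ← matches
m2: inner = H(1b 36 36 36 73 39 36) = 01 9f; tag = H(71 5c 5c 5c 01 9f) = 0225
m3: inner = H(1b 36 36 36 45 69 a1) = 02 0c; tag = H(71 5c 5c 5c 02 0c) = 0193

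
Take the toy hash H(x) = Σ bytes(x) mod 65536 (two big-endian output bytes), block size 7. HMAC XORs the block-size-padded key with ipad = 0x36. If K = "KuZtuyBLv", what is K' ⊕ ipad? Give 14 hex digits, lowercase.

Key "KuZtuyBLv" = 4b 75 5a 74 75 79 42 4c 76 is 9 bytes > B = 7, so hash it first: H(key) = 03 80, then zero-pad to 7 bytes: K' = 03 80 00 00 00 00 00.
XOR each byte with 0x36: 03⊕36=35, 80⊕36=b6, 00⊕36=36, 00⊕36=36, 00⊕36=36, 00⊕36=36, 00⊕36=36.

35b63636363636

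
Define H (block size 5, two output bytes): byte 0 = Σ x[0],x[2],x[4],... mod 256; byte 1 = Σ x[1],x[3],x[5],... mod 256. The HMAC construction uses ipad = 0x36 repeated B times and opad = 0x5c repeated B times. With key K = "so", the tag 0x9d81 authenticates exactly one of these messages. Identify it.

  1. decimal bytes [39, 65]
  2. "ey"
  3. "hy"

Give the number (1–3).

Key "so" = 73 6f is 2 bytes ≤ B = 5; zero-pad to 5 bytes: K' = 73 6f 00 00 00.
K' ⊕ ipad = 45 59 36 36 36; K' ⊕ opad = 2f 33 5c 5c 5c.
m1: inner = H(45 59 36 36 36 27 41) = f2 b6; tag = H(2f 33 5c 5c 5c f2 b6) = 9d81 ← matches
m2: inner = H(45 59 36 36 36 65 79) = 2a f4; tag = H(2f 33 5c 5c 5c 2a f4) = dbb9
m3: inner = H(45 59 36 36 36 68 79) = 2a f7; tag = H(2f 33 5c 5c 5c 2a f7) = deb9

1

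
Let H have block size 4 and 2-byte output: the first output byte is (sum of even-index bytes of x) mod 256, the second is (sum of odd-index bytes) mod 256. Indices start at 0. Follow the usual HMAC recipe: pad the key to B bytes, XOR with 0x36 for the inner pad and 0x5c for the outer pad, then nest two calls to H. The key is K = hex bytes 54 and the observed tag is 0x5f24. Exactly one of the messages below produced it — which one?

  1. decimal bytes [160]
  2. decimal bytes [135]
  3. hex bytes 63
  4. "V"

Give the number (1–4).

3

Key hex bytes 54 is 1 byte ≤ B = 4; zero-pad to 4 bytes: K' = 54 00 00 00.
K' ⊕ ipad = 62 36 36 36; K' ⊕ opad = 08 5c 5c 5c.
m1: inner = H(62 36 36 36 a0) = 38 6c; tag = H(08 5c 5c 5c 38 6c) = 9c24
m2: inner = H(62 36 36 36 87) = 1f 6c; tag = H(08 5c 5c 5c 1f 6c) = 8324
m3: inner = H(62 36 36 36 63) = fb 6c; tag = H(08 5c 5c 5c fb 6c) = 5f24 ← matches
m4: inner = H(62 36 36 36 56) = ee 6c; tag = H(08 5c 5c 5c ee 6c) = 5224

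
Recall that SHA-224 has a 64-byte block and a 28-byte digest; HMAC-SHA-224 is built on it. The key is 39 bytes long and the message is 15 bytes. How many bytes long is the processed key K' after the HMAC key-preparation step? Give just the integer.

64

Key is 39 ≤ 64 bytes, zero-padded: |K'| = 64.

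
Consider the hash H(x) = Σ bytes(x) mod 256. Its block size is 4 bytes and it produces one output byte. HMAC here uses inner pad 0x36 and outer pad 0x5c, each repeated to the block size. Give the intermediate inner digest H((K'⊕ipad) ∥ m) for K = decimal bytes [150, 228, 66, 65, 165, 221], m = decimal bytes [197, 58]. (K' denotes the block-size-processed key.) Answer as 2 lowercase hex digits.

ea

Key decimal bytes [150, 228, 66, 65, 165, 221] = 96 e4 42 41 a5 dd is 6 bytes > B = 4, so hash it first: H(key) = 7f, then zero-pad to 4 bytes: K' = 7f 00 00 00.
K' ⊕ ipad = 49 36 36 36.
Inner input = 49 36 36 36 ∥ c5 3a.
Inner hash: sum = 73+54+54+54+197+58 = 490; mod 256 = 234 → ea.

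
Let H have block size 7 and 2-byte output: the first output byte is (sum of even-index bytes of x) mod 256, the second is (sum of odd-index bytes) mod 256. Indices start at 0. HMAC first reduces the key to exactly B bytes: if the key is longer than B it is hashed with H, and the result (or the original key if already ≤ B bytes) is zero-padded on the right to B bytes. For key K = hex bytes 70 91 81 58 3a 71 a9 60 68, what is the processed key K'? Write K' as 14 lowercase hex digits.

|K| = 9 > B = 7, so first hash the key.
H(K): even-index sum = 572 mod 256 = 60; odd-index sum = 442 mod 256 = 186 → 3c ba.
Zero-pad H(K) = 3c ba to 7 bytes: K' = 3c ba 00 00 00 00 00.

3cba0000000000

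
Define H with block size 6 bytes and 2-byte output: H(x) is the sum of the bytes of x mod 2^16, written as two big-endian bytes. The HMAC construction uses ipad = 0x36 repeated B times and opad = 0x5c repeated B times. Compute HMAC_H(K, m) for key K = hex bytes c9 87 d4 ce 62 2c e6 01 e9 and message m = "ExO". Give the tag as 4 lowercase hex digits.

0254

Key hex bytes c9 87 d4 ce 62 2c e6 01 e9 is 9 bytes > B = 6, so hash it first: H(key) = 05 50, then zero-pad to 6 bytes: K' = 05 50 00 00 00 00.
K' ⊕ ipad = 33 66 36 36 36 36.  K' ⊕ opad = 59 0c 5c 5c 5c 5c.
Inner input = (K'⊕ipad) ∥ m = 33 66 36 36 36 36 ∥ 45 78 4f.
Inner hash: sum = 51+102+54+54+54+54+69+120+79 = 637 → 02 7d.
Outer input = (K'⊕opad) ∥ inner = 59 0c 5c 5c 5c 5c ∥ 02 7d.
Outer hash (tag): sum = 89+12+92+92+92+92+2+125 = 596 → 02 54.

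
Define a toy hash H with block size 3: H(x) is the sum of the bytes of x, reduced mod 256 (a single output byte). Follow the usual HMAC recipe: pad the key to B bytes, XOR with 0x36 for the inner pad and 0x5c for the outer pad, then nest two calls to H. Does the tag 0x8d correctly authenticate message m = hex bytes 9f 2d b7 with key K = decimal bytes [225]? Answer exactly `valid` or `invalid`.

invalid

Key decimal bytes [225] = e1 is 1 byte ≤ B = 3; zero-pad to 3 bytes: K' = e1 00 00.
K' ⊕ ipad = d7 36 36; K' ⊕ opad = bd 5c 5c.
Inner hash: sum = 215+54+54+159+45+183 = 710; mod 256 = 198 → c6.
Outer hash (recomputed tag): sum = 189+92+92+198 = 571; mod 256 = 59 → 3b.
Recomputed tag = 3b; claimed = 8d → mismatch.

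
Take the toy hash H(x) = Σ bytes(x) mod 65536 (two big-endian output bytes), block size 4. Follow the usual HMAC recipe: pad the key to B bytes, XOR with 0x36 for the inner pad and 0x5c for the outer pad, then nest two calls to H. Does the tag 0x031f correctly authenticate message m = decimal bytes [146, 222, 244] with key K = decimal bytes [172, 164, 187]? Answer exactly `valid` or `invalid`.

invalid

Key decimal bytes [172, 164, 187] = ac a4 bb is 3 bytes ≤ B = 4; zero-pad to 4 bytes: K' = ac a4 bb 00.
K' ⊕ ipad = 9a 92 8d 36; K' ⊕ opad = f0 f8 e7 5c.
Inner hash: sum = 154+146+141+54+146+222+244 = 1107 → 04 53.
Outer hash (recomputed tag): sum = 240+248+231+92+4+83 = 898 → 03 82.
Recomputed tag = 0382; claimed = 031f → mismatch.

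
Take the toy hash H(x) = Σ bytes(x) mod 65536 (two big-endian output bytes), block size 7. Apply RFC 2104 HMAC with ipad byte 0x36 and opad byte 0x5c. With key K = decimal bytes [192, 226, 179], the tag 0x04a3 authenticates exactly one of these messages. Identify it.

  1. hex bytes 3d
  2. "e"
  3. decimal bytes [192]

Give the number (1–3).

Key decimal bytes [192, 226, 179] = c0 e2 b3 is 3 bytes ≤ B = 7; zero-pad to 7 bytes: K' = c0 e2 b3 00 00 00 00.
K' ⊕ ipad = f6 d4 85 36 36 36 36; K' ⊕ opad = 9c be ef 5c 5c 5c 5c.
m1: inner = H(f6 d4 85 36 36 36 36 3d) = 03 64; tag = H(9c be ef 5c 5c 5c 5c 03 64) = 0420
m2: inner = H(f6 d4 85 36 36 36 36 65) = 03 8c; tag = H(9c be ef 5c 5c 5c 5c 03 8c) = 0448
m3: inner = H(f6 d4 85 36 36 36 36 c0) = 03 e7; tag = H(9c be ef 5c 5c 5c 5c 03 e7) = 04a3 ← matches

3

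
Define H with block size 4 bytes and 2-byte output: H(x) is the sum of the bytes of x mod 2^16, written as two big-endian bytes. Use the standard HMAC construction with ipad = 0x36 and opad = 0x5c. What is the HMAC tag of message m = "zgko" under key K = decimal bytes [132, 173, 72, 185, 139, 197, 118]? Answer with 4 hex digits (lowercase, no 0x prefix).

Key decimal bytes [132, 173, 72, 185, 139, 197, 118] = 84 ad 48 b9 8b c5 76 is 7 bytes > B = 4, so hash it first: H(key) = 03 f8, then zero-pad to 4 bytes: K' = 03 f8 00 00.
K' ⊕ ipad = 35 ce 36 36.  K' ⊕ opad = 5f a4 5c 5c.
Inner input = (K'⊕ipad) ∥ m = 35 ce 36 36 ∥ 7a 67 6b 6f.
Inner hash: sum = 53+206+54+54+122+103+107+111 = 810 → 03 2a.
Outer input = (K'⊕opad) ∥ inner = 5f a4 5c 5c ∥ 03 2a.
Outer hash (tag): sum = 95+164+92+92+3+42 = 488 → 01 e8.

01e8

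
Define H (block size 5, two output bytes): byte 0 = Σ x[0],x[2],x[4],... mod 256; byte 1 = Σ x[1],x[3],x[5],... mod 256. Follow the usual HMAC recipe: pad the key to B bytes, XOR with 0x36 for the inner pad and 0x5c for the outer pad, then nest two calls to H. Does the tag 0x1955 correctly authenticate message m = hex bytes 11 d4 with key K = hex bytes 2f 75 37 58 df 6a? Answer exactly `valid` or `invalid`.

Key hex bytes 2f 75 37 58 df 6a is 6 bytes > B = 5, so hash it first: H(key) = 45 37, then zero-pad to 5 bytes: K' = 45 37 00 00 00.
K' ⊕ ipad = 73 01 36 36 36; K' ⊕ opad = 19 6b 5c 5c 5c.
Inner hash: even-index sum = 435 mod 256 = 179; odd-index sum = 72 mod 256 = 72 → b3 48.
Outer hash (recomputed tag): even-index sum = 281 mod 256 = 25; odd-index sum = 378 mod 256 = 122 → 19 7a.
Recomputed tag = 197a; claimed = 1955 → mismatch.

invalid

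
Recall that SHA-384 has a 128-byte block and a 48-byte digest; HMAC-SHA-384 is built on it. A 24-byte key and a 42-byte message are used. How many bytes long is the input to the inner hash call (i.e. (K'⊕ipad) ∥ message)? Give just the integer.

Key is 24 ≤ 128 bytes, zero-padded: |K'| = 128.
Inner input = (K'⊕ipad) ∥ m → 128 + 42 = 170 bytes.

170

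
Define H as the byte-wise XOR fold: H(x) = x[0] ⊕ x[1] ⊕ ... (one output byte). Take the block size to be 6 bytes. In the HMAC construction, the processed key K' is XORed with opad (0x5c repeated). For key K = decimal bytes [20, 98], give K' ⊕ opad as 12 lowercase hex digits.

Key decimal bytes [20, 98] = 14 62 is 2 bytes ≤ B = 6; zero-pad to 6 bytes: K' = 14 62 00 00 00 00.
XOR each byte with 0x5c: 14⊕5c=48, 62⊕5c=3e, 00⊕5c=5c, 00⊕5c=5c, 00⊕5c=5c, 00⊕5c=5c.

483e5c5c5c5c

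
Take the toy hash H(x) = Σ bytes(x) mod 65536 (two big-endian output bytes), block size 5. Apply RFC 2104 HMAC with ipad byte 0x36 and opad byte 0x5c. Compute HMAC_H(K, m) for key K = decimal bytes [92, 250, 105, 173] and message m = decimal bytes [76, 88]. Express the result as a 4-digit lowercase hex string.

Key decimal bytes [92, 250, 105, 173] = 5c fa 69 ad is 4 bytes ≤ B = 5; zero-pad to 5 bytes: K' = 5c fa 69 ad 00.
K' ⊕ ipad = 6a cc 5f 9b 36.  K' ⊕ opad = 00 a6 35 f1 5c.
Inner input = (K'⊕ipad) ∥ m = 6a cc 5f 9b 36 ∥ 4c 58.
Inner hash: sum = 106+204+95+155+54+76+88 = 778 → 03 0a.
Outer input = (K'⊕opad) ∥ inner = 00 a6 35 f1 5c ∥ 03 0a.
Outer hash (tag): sum = 0+166+53+241+92+3+10 = 565 → 02 35.

0235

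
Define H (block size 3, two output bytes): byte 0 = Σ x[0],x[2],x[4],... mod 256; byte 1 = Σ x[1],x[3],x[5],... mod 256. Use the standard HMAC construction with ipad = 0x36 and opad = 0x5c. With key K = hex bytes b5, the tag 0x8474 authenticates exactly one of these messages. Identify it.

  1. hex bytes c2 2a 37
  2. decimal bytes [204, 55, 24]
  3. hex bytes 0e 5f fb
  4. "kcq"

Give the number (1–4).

Key hex bytes b5 is 1 byte ≤ B = 3; zero-pad to 3 bytes: K' = b5 00 00.
K' ⊕ ipad = 83 36 36; K' ⊕ opad = e9 5c 5c.
m1: inner = H(83 36 36 c2 2a 37) = e3 2f; tag = H(e9 5c 5c e3 2f) = 743f
m2: inner = H(83 36 36 cc 37 18) = f0 1a; tag = H(e9 5c 5c f0 1a) = 5f4c
m3: inner = H(83 36 36 0e 5f fb) = 18 3f; tag = H(e9 5c 5c 18 3f) = 8474 ← matches
m4: inner = H(83 36 36 6b 63 71) = 1c 12; tag = H(e9 5c 5c 1c 12) = 5778

3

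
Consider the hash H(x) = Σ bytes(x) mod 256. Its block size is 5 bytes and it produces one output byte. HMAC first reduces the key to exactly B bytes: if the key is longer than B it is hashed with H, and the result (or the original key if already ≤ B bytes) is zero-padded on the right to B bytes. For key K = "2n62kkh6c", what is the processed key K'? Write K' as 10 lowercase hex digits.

df00000000

|K| = 9 > B = 5, so first hash the key.
H(K): sum = 50+110+54+50+107+107+104+54+99 = 735; mod 256 = 223 → df.
Zero-pad H(K) = df to 5 bytes: K' = df 00 00 00 00.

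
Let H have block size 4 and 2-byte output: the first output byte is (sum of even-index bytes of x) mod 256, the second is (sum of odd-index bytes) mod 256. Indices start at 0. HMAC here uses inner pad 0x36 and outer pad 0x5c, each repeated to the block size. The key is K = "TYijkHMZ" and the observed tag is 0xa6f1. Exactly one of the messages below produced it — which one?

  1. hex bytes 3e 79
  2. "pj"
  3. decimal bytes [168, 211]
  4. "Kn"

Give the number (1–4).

3

Key "TYijkHMZ" = 54 59 69 6a 6b 48 4d 5a is 8 bytes > B = 4, so hash it first: H(key) = 75 65, then zero-pad to 4 bytes: K' = 75 65 00 00.
K' ⊕ ipad = 43 53 36 36; K' ⊕ opad = 29 39 5c 5c.
m1: inner = H(43 53 36 36 3e 79) = b7 02; tag = H(29 39 5c 5c b7 02) = 3c97
m2: inner = H(43 53 36 36 70 6a) = e9 f3; tag = H(29 39 5c 5c e9 f3) = 6e88
m3: inner = H(43 53 36 36 a8 d3) = 21 5c; tag = H(29 39 5c 5c 21 5c) = a6f1 ← matches
m4: inner = H(43 53 36 36 4b 6e) = c4 f7; tag = H(29 39 5c 5c c4 f7) = 498c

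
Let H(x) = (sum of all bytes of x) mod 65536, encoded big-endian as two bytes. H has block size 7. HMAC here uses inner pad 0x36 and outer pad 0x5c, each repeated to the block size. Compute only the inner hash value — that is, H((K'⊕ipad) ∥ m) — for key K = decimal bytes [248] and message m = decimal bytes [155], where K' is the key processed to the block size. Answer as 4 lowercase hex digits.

02ad

Key decimal bytes [248] = f8 is 1 byte ≤ B = 7; zero-pad to 7 bytes: K' = f8 00 00 00 00 00 00.
K' ⊕ ipad = ce 36 36 36 36 36 36.
Inner input = ce 36 36 36 36 36 36 ∥ 9b.
Inner hash: sum = 206+54+54+54+54+54+54+155 = 685 → 02 ad.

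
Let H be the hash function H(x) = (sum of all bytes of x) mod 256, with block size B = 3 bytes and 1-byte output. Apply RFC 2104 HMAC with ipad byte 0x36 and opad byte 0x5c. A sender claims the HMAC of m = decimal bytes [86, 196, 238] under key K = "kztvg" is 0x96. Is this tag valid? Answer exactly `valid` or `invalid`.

valid

Key "kztvg" = 6b 7a 74 76 67 is 5 bytes > B = 3, so hash it first: H(key) = 36, then zero-pad to 3 bytes: K' = 36 00 00.
K' ⊕ ipad = 00 36 36; K' ⊕ opad = 6a 5c 5c.
Inner hash: sum = 0+54+54+86+196+238 = 628; mod 256 = 116 → 74.
Outer hash (recomputed tag): sum = 106+92+92+116 = 406; mod 256 = 150 → 96.
Recomputed tag = 96; claimed = 96 → match.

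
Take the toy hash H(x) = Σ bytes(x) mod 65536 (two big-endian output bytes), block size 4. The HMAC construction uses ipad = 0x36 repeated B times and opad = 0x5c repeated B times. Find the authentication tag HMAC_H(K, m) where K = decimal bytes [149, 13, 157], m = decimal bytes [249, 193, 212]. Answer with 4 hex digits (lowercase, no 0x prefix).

0288

Key decimal bytes [149, 13, 157] = 95 0d 9d is 3 bytes ≤ B = 4; zero-pad to 4 bytes: K' = 95 0d 9d 00.
K' ⊕ ipad = a3 3b ab 36.  K' ⊕ opad = c9 51 c1 5c.
Inner input = (K'⊕ipad) ∥ m = a3 3b ab 36 ∥ f9 c1 d4.
Inner hash: sum = 163+59+171+54+249+193+212 = 1101 → 04 4d.
Outer input = (K'⊕opad) ∥ inner = c9 51 c1 5c ∥ 04 4d.
Outer hash (tag): sum = 201+81+193+92+4+77 = 648 → 02 88.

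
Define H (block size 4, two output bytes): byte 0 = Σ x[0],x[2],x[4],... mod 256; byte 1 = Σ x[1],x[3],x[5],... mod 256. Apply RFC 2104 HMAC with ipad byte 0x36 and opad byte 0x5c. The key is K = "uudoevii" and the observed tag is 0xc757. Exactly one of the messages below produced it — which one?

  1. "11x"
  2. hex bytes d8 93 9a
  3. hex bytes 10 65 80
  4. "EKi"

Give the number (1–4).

1

Key "uudoevii" = 75 75 64 6f 65 76 69 69 is 8 bytes > B = 4, so hash it first: H(key) = a7 c3, then zero-pad to 4 bytes: K' = a7 c3 00 00.
K' ⊕ ipad = 91 f5 36 36; K' ⊕ opad = fb 9f 5c 5c.
m1: inner = H(91 f5 36 36 31 31 78) = 70 5c; tag = H(fb 9f 5c 5c 70 5c) = c757 ← matches
m2: inner = H(91 f5 36 36 d8 93 9a) = 39 be; tag = H(fb 9f 5c 5c 39 be) = 90b9
m3: inner = H(91 f5 36 36 10 65 80) = 57 90; tag = H(fb 9f 5c 5c 57 90) = ae8b
m4: inner = H(91 f5 36 36 45 4b 69) = 75 76; tag = H(fb 9f 5c 5c 75 76) = cc71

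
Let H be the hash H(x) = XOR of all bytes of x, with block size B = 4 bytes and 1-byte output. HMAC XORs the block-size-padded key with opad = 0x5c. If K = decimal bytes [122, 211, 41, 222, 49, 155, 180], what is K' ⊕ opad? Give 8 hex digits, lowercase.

Key decimal bytes [122, 211, 41, 222, 49, 155, 180] = 7a d3 29 de 31 9b b4 is 7 bytes > B = 4, so hash it first: H(key) = 40, then zero-pad to 4 bytes: K' = 40 00 00 00.
XOR each byte with 0x5c: 40⊕5c=1c, 00⊕5c=5c, 00⊕5c=5c, 00⊕5c=5c.

1c5c5c5c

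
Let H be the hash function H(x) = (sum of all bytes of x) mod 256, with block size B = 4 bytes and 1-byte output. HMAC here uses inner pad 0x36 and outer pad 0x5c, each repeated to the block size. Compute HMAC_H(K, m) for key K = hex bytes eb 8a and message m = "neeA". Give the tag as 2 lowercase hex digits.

Key hex bytes eb 8a is 2 bytes ≤ B = 4; zero-pad to 4 bytes: K' = eb 8a 00 00.
K' ⊕ ipad = dd bc 36 36.  K' ⊕ opad = b7 d6 5c 5c.
Inner input = (K'⊕ipad) ∥ m = dd bc 36 36 ∥ 6e 65 65 41.
Inner hash: sum = 221+188+54+54+110+101+101+65 = 894; mod 256 = 126 → 7e.
Outer input = (K'⊕opad) ∥ inner = b7 d6 5c 5c ∥ 7e.
Outer hash (tag): sum = 183+214+92+92+126 = 707; mod 256 = 195 → c3.

c3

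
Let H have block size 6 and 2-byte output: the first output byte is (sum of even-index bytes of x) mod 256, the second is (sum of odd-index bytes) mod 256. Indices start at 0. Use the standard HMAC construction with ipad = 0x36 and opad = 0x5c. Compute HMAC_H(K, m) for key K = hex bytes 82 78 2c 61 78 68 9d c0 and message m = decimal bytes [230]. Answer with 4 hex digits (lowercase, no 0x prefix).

9eb8

Key hex bytes 82 78 2c 61 78 68 9d c0 is 8 bytes > B = 6, so hash it first: H(key) = c3 01, then zero-pad to 6 bytes: K' = c3 01 00 00 00 00.
K' ⊕ ipad = f5 37 36 36 36 36.  K' ⊕ opad = 9f 5d 5c 5c 5c 5c.
Inner input = (K'⊕ipad) ∥ m = f5 37 36 36 36 36 ∥ e6.
Inner hash: even-index sum = 583 mod 256 = 71; odd-index sum = 163 mod 256 = 163 → 47 a3.
Outer input = (K'⊕opad) ∥ inner = 9f 5d 5c 5c 5c 5c ∥ 47 a3.
Outer hash (tag): even-index sum = 414 mod 256 = 158; odd-index sum = 440 mod 256 = 184 → 9e b8.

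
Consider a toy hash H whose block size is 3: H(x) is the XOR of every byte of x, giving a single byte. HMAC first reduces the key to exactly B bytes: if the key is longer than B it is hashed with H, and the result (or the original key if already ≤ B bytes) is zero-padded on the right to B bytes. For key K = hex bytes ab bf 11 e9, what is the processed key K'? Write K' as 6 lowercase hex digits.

|K| = 4 > B = 3, so first hash the key.
H(K): XOR ab⊕bf⊕11⊕e9 = ec.
Zero-pad H(K) = ec to 3 bytes: K' = ec 00 00.

ec0000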